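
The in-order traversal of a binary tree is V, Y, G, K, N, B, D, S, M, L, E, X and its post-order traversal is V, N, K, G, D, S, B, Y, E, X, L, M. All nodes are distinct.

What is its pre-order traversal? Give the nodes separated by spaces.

The last element of post-order is the root; it splits in-order into left and right subtrees.
Root M: left subtree has 8 nodes {V, Y, G, K, N, B, D, S}, right has 3 {L, E, X}.
  Root Y: left subtree has 1 node {V}, right has 6 {G, K, N, B, D, S}.
    Root B: left subtree has 3 nodes {G, K, N}, right has 2 {D, S}.
      Root G: left subtree has 0 nodes { }, right has 2 {K, N}.
        Root K: left subtree has 0 nodes { }, right has 1 {N}.
      Root S: left subtree has 1 node {D}, right has 0 { }.
  Root L: left subtree has 0 nodes { }, right has 2 {E, X}.
    Root X: left subtree has 1 node {E}, right has 0 { }.

M Y V B G K N S D L X E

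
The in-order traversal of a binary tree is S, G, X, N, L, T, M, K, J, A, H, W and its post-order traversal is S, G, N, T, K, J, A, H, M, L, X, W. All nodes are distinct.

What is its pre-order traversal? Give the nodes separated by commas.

The last element of post-order is the root; it splits in-order into left and right subtrees.
Root W: left subtree has 11 nodes {S, G, X, N, L, T, M, K, J, A, H}, right has 0 { }.
  Root X: left subtree has 2 nodes {S, G}, right has 8 {N, L, T, M, K, J, A, H}.
    Root G: left subtree has 1 node {S}, right has 0 { }.
    Root L: left subtree has 1 node {N}, right has 6 {T, M, K, J, A, H}.
      Root M: left subtree has 1 node {T}, right has 4 {K, J, A, H}.
        Root H: left subtree has 3 nodes {K, J, A}, right has 0 { }.
          Root A: left subtree has 2 nodes {K, J}, right has 0 { }.
            Root J: left subtree has 1 node {K}, right has 0 { }.

W, X, G, S, L, N, M, T, H, A, J, K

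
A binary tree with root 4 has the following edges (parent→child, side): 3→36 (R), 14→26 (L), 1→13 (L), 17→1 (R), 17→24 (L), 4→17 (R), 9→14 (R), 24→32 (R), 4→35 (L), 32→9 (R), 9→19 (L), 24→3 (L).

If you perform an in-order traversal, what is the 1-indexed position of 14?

10

In-order visits the left subtree, then the node, then the right subtree.
At 4: go left to 35.
  35 is a leaf — visit 35.
Visit 4.
At 4: go right to 17.
  At 17: go left to 24.
    At 24: go left to 3.
      At 3: no left child.
      Visit 3.
      At 3: go right to 36.
        36 is a leaf — visit 36.
    Visit 24.
    At 24: go right to 32.
      At 32: no left child.
      Visit 32.
      At 32: go right to 9.
        At 9: go left to 19.
          19 is a leaf — visit 19.
        Visit 9.
        At 9: go right to 14.
          At 14: go left to 26.
            26 is a leaf — visit 26.
          Visit 14.
          At 14: no right child.
  Visit 17.
  At 17: go right to 1.
    At 1: go left to 13.
      13 is a leaf — visit 13.
    Visit 1.
    At 1: no right child.
Full in-order sequence: 35, 4, 3, 36, 24, 32, 19, 9, 26, 14, 17, 13, 1.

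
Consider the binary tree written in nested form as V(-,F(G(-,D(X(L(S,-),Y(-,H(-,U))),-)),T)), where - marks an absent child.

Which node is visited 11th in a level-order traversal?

Level-order visits nodes level by level from the root, left to right within each level.
Level 0: V
Level 1: F
Level 2: G, T
Level 3: D
Level 4: X
Level 5: L, Y
Level 6: S, H
Level 7: U
Full level-order sequence: V, F, G, T, D, X, L, Y, S, H, U.

U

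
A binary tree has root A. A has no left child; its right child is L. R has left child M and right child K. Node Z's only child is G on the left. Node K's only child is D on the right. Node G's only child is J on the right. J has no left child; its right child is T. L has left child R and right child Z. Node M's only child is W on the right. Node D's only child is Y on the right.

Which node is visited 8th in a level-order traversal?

Level-order visits nodes level by level from the root, left to right within each level.
Level 0: A
Level 1: L
Level 2: R, Z
Level 3: M, K, G
Level 4: W, D, J
Level 5: Y, T
Full level-order sequence: A, L, R, Z, M, K, G, W, D, J, Y, T.

W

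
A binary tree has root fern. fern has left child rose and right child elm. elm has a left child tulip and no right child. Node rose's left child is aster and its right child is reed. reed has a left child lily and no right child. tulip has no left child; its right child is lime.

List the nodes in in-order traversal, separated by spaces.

In-order visits the left subtree, then the node, then the right subtree.
At fern: go left to rose.
  At rose: go left to aster.
    aster is a leaf — visit aster.
  Visit rose.
  At rose: go right to reed.
    At reed: go left to lily.
      lily is a leaf — visit lily.
    Visit reed.
    At reed: no right child.
Visit fern.
At fern: go right to elm.
  At elm: go left to tulip.
    At tulip: no left child.
    Visit tulip.
    At tulip: go right to lime.
      lime is a leaf — visit lime.
  Visit elm.
  At elm: no right child.

aster rose lily reed fern tulip lime elm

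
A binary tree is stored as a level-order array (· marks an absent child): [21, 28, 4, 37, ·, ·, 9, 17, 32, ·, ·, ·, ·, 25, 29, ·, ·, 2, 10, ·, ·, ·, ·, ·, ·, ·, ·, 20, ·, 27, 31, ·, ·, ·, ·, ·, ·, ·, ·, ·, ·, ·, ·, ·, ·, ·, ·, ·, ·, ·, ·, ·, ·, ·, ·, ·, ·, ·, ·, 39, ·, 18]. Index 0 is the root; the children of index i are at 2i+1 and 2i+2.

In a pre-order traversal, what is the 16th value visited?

18

Pre-order visits the node, then its left subtree, then its right subtree.
Visit 21.
At 21: go left to 28.
  Visit 28.
  At 28: go left to 37.
    Visit 37.
    At 37: go left to 17.
      17 is a leaf — visit 17.
    At 37: go right to 32.
      Visit 32.
      At 32: go left to 2.
        2 is a leaf — visit 2.
      At 32: go right to 10.
        10 is a leaf — visit 10.
  At 28: no right child.
At 21: go right to 4.
  Visit 4.
  At 4: no left child.
  At 4: go right to 9.
    Visit 9.
    At 9: go left to 25.
      Visit 25.
      At 25: go left to 20.
        20 is a leaf — visit 20.
      At 25: no right child.
    At 9: go right to 29.
      Visit 29.
      At 29: go left to 27.
        Visit 27.
        At 27: go left to 39.
          39 is a leaf — visit 39.
        At 27: no right child.
      At 29: go right to 31.
        Visit 31.
        At 31: go left to 18.
          18 is a leaf — visit 18.
        At 31: no right child.
Full pre-order sequence: 21, 28, 37, 17, 32, 2, 10, 4, 9, 25, 20, 29, 27, 39, 31, 18.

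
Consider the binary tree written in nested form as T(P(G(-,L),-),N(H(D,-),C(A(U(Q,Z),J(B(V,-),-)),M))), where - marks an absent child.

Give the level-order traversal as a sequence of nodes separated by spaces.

T P N G H C L D A M U J Q Z B V

Level-order visits nodes level by level from the root, left to right within each level.
Level 0: T
Level 1: P, N
Level 2: G, H, C
Level 3: L, D, A, M
Level 4: U, J
Level 5: Q, Z, B
Level 6: V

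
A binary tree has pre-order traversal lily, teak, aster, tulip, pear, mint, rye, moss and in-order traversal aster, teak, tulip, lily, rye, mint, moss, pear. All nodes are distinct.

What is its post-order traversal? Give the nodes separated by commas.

The first element of pre-order is the root; it splits in-order into left and right subtrees.
Root lily: left subtree has 3 nodes {aster, teak, tulip}, right has 4 {rye, mint, moss, pear}.
  Root teak: left subtree has 1 node {aster}, right has 1 {tulip}.
  Root pear: left subtree has 3 nodes {rye, mint, moss}, right has 0 { }.
    Root mint: left subtree has 1 node {rye}, right has 1 {moss}.

aster, tulip, teak, rye, moss, mint, pear, lily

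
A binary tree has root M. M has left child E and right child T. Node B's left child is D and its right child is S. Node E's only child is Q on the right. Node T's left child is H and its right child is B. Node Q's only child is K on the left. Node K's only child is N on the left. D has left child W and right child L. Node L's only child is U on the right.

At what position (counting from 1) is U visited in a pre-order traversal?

12

Pre-order visits the node, then its left subtree, then its right subtree.
Visit M.
At M: go left to E.
  Visit E.
  At E: no left child.
  At E: go right to Q.
    Visit Q.
    At Q: go left to K.
      Visit K.
      At K: go left to N.
        N is a leaf — visit N.
      At K: no right child.
    At Q: no right child.
At M: go right to T.
  Visit T.
  At T: go left to H.
    H is a leaf — visit H.
  At T: go right to B.
    Visit B.
    At B: go left to D.
      Visit D.
      At D: go left to W.
        W is a leaf — visit W.
      At D: go right to L.
        Visit L.
        At L: no left child.
        At L: go right to U.
          U is a leaf — visit U.
    At B: go right to S.
      S is a leaf — visit S.
Full pre-order sequence: M, E, Q, K, N, T, H, B, D, W, L, U, S.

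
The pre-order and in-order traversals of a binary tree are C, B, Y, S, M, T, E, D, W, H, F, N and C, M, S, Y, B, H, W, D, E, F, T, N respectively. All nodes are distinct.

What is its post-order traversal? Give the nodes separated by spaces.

The first element of pre-order is the root; it splits in-order into left and right subtrees.
Root C: left subtree has 0 nodes { }, right has 11 {M, S, Y, B, H, W, D, E, F, T, N}.
  Root B: left subtree has 3 nodes {M, S, Y}, right has 7 {H, W, D, E, F, T, N}.
    Root Y: left subtree has 2 nodes {M, S}, right has 0 { }.
      Root S: left subtree has 1 node {M}, right has 0 { }.
    Root T: left subtree has 5 nodes {H, W, D, E, F}, right has 1 {N}.
      Root E: left subtree has 3 nodes {H, W, D}, right has 1 {F}.
        Root D: left subtree has 2 nodes {H, W}, right has 0 { }.
          Root W: left subtree has 1 node {H}, right has 0 { }.

M S Y H W D F E N T B C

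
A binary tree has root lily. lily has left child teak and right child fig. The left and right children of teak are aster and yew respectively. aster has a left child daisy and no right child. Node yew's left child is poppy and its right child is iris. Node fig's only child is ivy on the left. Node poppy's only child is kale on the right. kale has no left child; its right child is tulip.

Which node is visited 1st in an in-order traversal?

In-order visits the left subtree, then the node, then the right subtree.
At lily: go left to teak.
  At teak: go left to aster.
    At aster: go left to daisy.
      daisy is a leaf — visit daisy.
    Visit aster.
    At aster: no right child.
  Visit teak.
  At teak: go right to yew.
    At yew: go left to poppy.
      At poppy: no left child.
      Visit poppy.
      At poppy: go right to kale.
        At kale: no left child.
        Visit kale.
        At kale: go right to tulip.
          tulip is a leaf — visit tulip.
    Visit yew.
    At yew: go right to iris.
      iris is a leaf — visit iris.
Visit lily.
At lily: go right to fig.
  At fig: go left to ivy.
    ivy is a leaf — visit ivy.
  Visit fig.
  At fig: no right child.
Full in-order sequence: daisy, aster, teak, poppy, kale, tulip, yew, iris, lily, ivy, fig.

daisy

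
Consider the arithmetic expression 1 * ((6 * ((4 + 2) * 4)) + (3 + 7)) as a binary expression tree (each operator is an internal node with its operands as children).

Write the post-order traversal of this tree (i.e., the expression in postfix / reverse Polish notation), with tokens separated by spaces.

Post-order on an expression tree gives postfix notation: for each operator, emit left operand, right operand, then the operator.

1 6 4 2 + 4 * * 3 7 + + *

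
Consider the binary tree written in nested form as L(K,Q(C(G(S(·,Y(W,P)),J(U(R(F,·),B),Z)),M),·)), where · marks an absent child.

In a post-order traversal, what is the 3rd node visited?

P

Post-order visits the left subtree, then the right subtree, then the node.
At L: go left to K.
  K is a leaf — visit K.
At L: go right to Q.
  At Q: go left to C.
    At C: go left to G.
      At G: go left to S.
        At S: no left child.
        At S: go right to Y.
          At Y: go left to W.
            W is a leaf — visit W.
          At Y: go right to P.
            P is a leaf — visit P.
          Visit Y.
        Visit S.
      At G: go right to J.
        At J: go left to U.
          At U: go left to R.
            At R: go left to F.
              F is a leaf — visit F.
            At R: no right child.
            Visit R.
          At U: go right to B.
            B is a leaf — visit B.
          Visit U.
        At J: go right to Z.
          Z is a leaf — visit Z.
        Visit J.
      Visit G.
    At C: go right to M.
      M is a leaf — visit M.
    Visit C.
  At Q: no right child.
  Visit Q.
Visit L.
Full post-order sequence: K, W, P, Y, S, F, R, B, U, Z, J, G, M, C, Q, L.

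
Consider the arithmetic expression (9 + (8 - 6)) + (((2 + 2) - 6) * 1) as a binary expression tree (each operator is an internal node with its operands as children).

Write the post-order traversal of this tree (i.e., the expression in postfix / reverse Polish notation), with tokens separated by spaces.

Post-order on an expression tree gives postfix notation: for each operator, emit left operand, right operand, then the operator.

9 8 6 - + 2 2 + 6 - 1 * +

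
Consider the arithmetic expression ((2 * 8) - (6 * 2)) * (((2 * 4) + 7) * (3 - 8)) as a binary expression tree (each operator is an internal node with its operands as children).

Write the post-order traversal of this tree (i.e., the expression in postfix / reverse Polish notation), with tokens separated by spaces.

Post-order on an expression tree gives postfix notation: for each operator, emit left operand, right operand, then the operator.

2 8 * 6 2 * - 2 4 * 7 + 3 8 - * *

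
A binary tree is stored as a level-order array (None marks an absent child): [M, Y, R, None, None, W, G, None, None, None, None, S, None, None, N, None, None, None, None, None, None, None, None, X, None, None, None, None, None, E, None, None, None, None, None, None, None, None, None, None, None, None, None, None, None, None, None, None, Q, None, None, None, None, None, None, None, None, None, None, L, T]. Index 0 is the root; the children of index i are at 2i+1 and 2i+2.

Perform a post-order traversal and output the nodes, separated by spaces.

Post-order visits the left subtree, then the right subtree, then the node.
At M: go left to Y.
  Y is a leaf — visit Y.
At M: go right to R.
  At R: go left to W.
    At W: go left to S.
      At S: go left to X.
        At X: no left child.
        At X: go right to Q.
          Q is a leaf — visit Q.
        Visit X.
      At S: no right child.
      Visit S.
    At W: no right child.
    Visit W.
  At R: go right to G.
    At G: no left child.
    At G: go right to N.
      At N: go left to E.
        At E: go left to L.
          L is a leaf — visit L.
        At E: go right to T.
          T is a leaf — visit T.
        Visit E.
      At N: no right child.
      Visit N.
    Visit G.
  Visit R.
Visit M.

Y Q X S W L T E N G R M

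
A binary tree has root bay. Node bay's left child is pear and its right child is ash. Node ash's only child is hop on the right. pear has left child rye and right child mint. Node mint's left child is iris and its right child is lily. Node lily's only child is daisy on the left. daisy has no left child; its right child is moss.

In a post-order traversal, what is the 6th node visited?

Post-order visits the left subtree, then the right subtree, then the node.
At bay: go left to pear.
  At pear: go left to rye.
    rye is a leaf — visit rye.
  At pear: go right to mint.
    At mint: go left to iris.
      iris is a leaf — visit iris.
    At mint: go right to lily.
      At lily: go left to daisy.
        At daisy: no left child.
        At daisy: go right to moss.
          moss is a leaf — visit moss.
        Visit daisy.
      At lily: no right child.
      Visit lily.
    Visit mint.
  Visit pear.
At bay: go right to ash.
  At ash: no left child.
  At ash: go right to hop.
    hop is a leaf — visit hop.
  Visit ash.
Visit bay.
Full post-order sequence: rye, iris, moss, daisy, lily, mint, pear, hop, ash, bay.

mint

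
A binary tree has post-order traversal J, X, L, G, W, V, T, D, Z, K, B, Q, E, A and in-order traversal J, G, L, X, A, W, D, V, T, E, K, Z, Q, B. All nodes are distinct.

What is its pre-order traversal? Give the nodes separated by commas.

The last element of post-order is the root; it splits in-order into left and right subtrees.
Root A: left subtree has 4 nodes {J, G, L, X}, right has 9 {W, D, V, T, E, K, Z, Q, B}.
  Root G: left subtree has 1 node {J}, right has 2 {L, X}.
    Root L: left subtree has 0 nodes { }, right has 1 {X}.
  Root E: left subtree has 4 nodes {W, D, V, T}, right has 4 {K, Z, Q, B}.
    Root D: left subtree has 1 node {W}, right has 2 {V, T}.
      Root T: left subtree has 1 node {V}, right has 0 { }.
    Root Q: left subtree has 2 nodes {K, Z}, right has 1 {B}.
      Root K: left subtree has 0 nodes { }, right has 1 {Z}.

A, G, J, L, X, E, D, W, T, V, Q, K, Z, B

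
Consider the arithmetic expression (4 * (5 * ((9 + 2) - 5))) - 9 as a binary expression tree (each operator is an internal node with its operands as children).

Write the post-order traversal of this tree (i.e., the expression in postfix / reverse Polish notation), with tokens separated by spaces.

4 5 9 2 + 5 - * * 9 -

Post-order on an expression tree gives postfix notation: for each operator, emit left operand, right operand, then the operator.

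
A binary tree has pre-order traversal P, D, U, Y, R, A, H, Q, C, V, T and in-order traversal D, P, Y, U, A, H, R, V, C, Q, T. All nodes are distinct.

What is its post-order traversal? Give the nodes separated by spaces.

D Y H A V C T Q R U P

The first element of pre-order is the root; it splits in-order into left and right subtrees.
Root P: left subtree has 1 node {D}, right has 9 {Y, U, A, H, R, V, C, Q, T}.
  Root U: left subtree has 1 node {Y}, right has 7 {A, H, R, V, C, Q, T}.
    Root R: left subtree has 2 nodes {A, H}, right has 4 {V, C, Q, T}.
      Root A: left subtree has 0 nodes { }, right has 1 {H}.
      Root Q: left subtree has 2 nodes {V, C}, right has 1 {T}.
        Root C: left subtree has 1 node {V}, right has 0 { }.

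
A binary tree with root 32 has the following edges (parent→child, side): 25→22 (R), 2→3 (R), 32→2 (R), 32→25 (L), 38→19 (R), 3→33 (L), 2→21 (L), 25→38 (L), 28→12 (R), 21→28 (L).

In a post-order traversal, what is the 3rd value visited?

Post-order visits the left subtree, then the right subtree, then the node.
At 32: go left to 25.
  At 25: go left to 38.
    At 38: no left child.
    At 38: go right to 19.
      19 is a leaf — visit 19.
    Visit 38.
  At 25: go right to 22.
    22 is a leaf — visit 22.
  Visit 25.
At 32: go right to 2.
  At 2: go left to 21.
    At 21: go left to 28.
      At 28: no left child.
      At 28: go right to 12.
        12 is a leaf — visit 12.
      Visit 28.
    At 21: no right child.
    Visit 21.
  At 2: go right to 3.
    At 3: go left to 33.
      33 is a leaf — visit 33.
    At 3: no right child.
    Visit 3.
  Visit 2.
Visit 32.
Full post-order sequence: 19, 38, 22, 25, 12, 28, 21, 33, 3, 2, 32.

22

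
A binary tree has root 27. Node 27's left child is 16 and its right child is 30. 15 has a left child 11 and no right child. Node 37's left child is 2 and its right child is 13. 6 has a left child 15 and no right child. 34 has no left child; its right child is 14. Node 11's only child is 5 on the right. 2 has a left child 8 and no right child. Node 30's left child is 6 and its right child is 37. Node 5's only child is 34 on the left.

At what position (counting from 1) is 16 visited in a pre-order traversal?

Pre-order visits the node, then its left subtree, then its right subtree.
Visit 27.
At 27: go left to 16.
  16 is a leaf — visit 16.
At 27: go right to 30.
  Visit 30.
  At 30: go left to 6.
    Visit 6.
    At 6: go left to 15.
      Visit 15.
      At 15: go left to 11.
        Visit 11.
        At 11: no left child.
        At 11: go right to 5.
          Visit 5.
          At 5: go left to 34.
            Visit 34.
            At 34: no left child.
            At 34: go right to 14.
              14 is a leaf — visit 14.
          At 5: no right child.
      At 15: no right child.
    At 6: no right child.
  At 30: go right to 37.
    Visit 37.
    At 37: go left to 2.
      Visit 2.
      At 2: go left to 8.
        8 is a leaf — visit 8.
      At 2: no right child.
    At 37: go right to 13.
      13 is a leaf — visit 13.
Full pre-order sequence: 27, 16, 30, 6, 15, 11, 5, 34, 14, 37, 2, 8, 13.

2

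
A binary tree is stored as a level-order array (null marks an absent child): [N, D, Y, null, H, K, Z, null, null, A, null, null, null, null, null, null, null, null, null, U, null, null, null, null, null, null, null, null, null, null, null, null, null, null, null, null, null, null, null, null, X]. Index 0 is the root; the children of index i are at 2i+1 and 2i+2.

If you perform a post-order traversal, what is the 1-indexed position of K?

6

Post-order visits the left subtree, then the right subtree, then the node.
At N: go left to D.
  At D: no left child.
  At D: go right to H.
    At H: go left to A.
      At A: go left to U.
        At U: no left child.
        At U: go right to X.
          X is a leaf — visit X.
        Visit U.
      At A: no right child.
      Visit A.
    At H: no right child.
    Visit H.
  Visit D.
At N: go right to Y.
  At Y: go left to K.
    K is a leaf — visit K.
  At Y: go right to Z.
    Z is a leaf — visit Z.
  Visit Y.
Visit N.
Full post-order sequence: X, U, A, H, D, K, Z, Y, N.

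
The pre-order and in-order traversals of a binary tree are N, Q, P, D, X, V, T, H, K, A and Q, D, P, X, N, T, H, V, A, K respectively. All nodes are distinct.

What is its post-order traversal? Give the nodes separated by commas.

D, X, P, Q, H, T, A, K, V, N

The first element of pre-order is the root; it splits in-order into left and right subtrees.
Root N: left subtree has 4 nodes {Q, D, P, X}, right has 5 {T, H, V, A, K}.
  Root Q: left subtree has 0 nodes { }, right has 3 {D, P, X}.
    Root P: left subtree has 1 node {D}, right has 1 {X}.
  Root V: left subtree has 2 nodes {T, H}, right has 2 {A, K}.
    Root T: left subtree has 0 nodes { }, right has 1 {H}.
    Root K: left subtree has 1 node {A}, right has 0 { }.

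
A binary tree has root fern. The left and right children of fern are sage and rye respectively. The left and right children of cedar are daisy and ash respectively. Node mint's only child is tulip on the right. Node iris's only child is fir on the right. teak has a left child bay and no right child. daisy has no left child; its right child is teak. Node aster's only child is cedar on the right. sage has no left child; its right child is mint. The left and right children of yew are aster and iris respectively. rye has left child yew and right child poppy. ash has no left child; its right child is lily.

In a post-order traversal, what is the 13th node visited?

Post-order visits the left subtree, then the right subtree, then the node.
At fern: go left to sage.
  At sage: no left child.
  At sage: go right to mint.
    At mint: no left child.
    At mint: go right to tulip.
      tulip is a leaf — visit tulip.
    Visit mint.
  Visit sage.
At fern: go right to rye.
  At rye: go left to yew.
    At yew: go left to aster.
      At aster: no left child.
      At aster: go right to cedar.
        At cedar: go left to daisy.
          At daisy: no left child.
          At daisy: go right to teak.
            At teak: go left to bay.
              bay is a leaf — visit bay.
            At teak: no right child.
            Visit teak.
          Visit daisy.
        At cedar: go right to ash.
          At ash: no left child.
          At ash: go right to lily.
            lily is a leaf — visit lily.
          Visit ash.
        Visit cedar.
      Visit aster.
    At yew: go right to iris.
      At iris: no left child.
      At iris: go right to fir.
        fir is a leaf — visit fir.
      Visit iris.
    Visit yew.
  At rye: go right to poppy.
    poppy is a leaf — visit poppy.
  Visit rye.
Visit fern.
Full post-order sequence: tulip, mint, sage, bay, teak, daisy, lily, ash, cedar, aster, fir, iris, yew, poppy, rye, fern.

yew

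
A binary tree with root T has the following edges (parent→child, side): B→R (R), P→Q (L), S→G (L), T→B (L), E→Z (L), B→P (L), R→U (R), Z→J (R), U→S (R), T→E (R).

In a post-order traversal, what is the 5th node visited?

Post-order visits the left subtree, then the right subtree, then the node.
At T: go left to B.
  At B: go left to P.
    At P: go left to Q.
      Q is a leaf — visit Q.
    At P: no right child.
    Visit P.
  At B: go right to R.
    At R: no left child.
    At R: go right to U.
      At U: no left child.
      At U: go right to S.
        At S: go left to G.
          G is a leaf — visit G.
        At S: no right child.
        Visit S.
      Visit U.
    Visit R.
  Visit B.
At T: go right to E.
  At E: go left to Z.
    At Z: no left child.
    At Z: go right to J.
      J is a leaf — visit J.
    Visit Z.
  At E: no right child.
  Visit E.
Visit T.
Full post-order sequence: Q, P, G, S, U, R, B, J, Z, E, T.

U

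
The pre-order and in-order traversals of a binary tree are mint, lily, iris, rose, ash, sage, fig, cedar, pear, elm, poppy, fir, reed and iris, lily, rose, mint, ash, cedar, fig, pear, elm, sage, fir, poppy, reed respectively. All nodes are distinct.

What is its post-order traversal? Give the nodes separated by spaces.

iris rose lily cedar elm pear fig fir reed poppy sage ash mint

The first element of pre-order is the root; it splits in-order into left and right subtrees.
Root mint: left subtree has 3 nodes {iris, lily, rose}, right has 9 {ash, cedar, fig, pear, elm, sage, fir, poppy, reed}.
  Root lily: left subtree has 1 node {iris}, right has 1 {rose}.
  Root ash: left subtree has 0 nodes { }, right has 8 {cedar, fig, pear, elm, sage, fir, poppy, reed}.
    Root sage: left subtree has 4 nodes {cedar, fig, pear, elm}, right has 3 {fir, poppy, reed}.
      Root fig: left subtree has 1 node {cedar}, right has 2 {pear, elm}.
        Root pear: left subtree has 0 nodes { }, right has 1 {elm}.
      Root poppy: left subtree has 1 node {fir}, right has 1 {reed}.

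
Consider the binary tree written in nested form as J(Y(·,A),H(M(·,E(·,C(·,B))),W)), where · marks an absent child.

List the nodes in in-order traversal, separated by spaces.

Y A J M E C B H W

In-order visits the left subtree, then the node, then the right subtree.
At J: go left to Y.
  At Y: no left child.
  Visit Y.
  At Y: go right to A.
    A is a leaf — visit A.
Visit J.
At J: go right to H.
  At H: go left to M.
    At M: no left child.
    Visit M.
    At M: go right to E.
      At E: no left child.
      Visit E.
      At E: go right to C.
        At C: no left child.
        Visit C.
        At C: go right to B.
          B is a leaf — visit B.
  Visit H.
  At H: go right to W.
    W is a leaf — visit W.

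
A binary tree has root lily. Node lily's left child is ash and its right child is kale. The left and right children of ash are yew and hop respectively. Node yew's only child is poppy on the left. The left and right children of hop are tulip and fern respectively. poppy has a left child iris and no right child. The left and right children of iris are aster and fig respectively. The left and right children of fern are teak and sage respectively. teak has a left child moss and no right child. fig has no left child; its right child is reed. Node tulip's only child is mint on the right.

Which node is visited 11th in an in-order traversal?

In-order visits the left subtree, then the node, then the right subtree.
At lily: go left to ash.
  At ash: go left to yew.
    At yew: go left to poppy.
      At poppy: go left to iris.
        At iris: go left to aster.
          aster is a leaf — visit aster.
        Visit iris.
        At iris: go right to fig.
          At fig: no left child.
          Visit fig.
          At fig: go right to reed.
            reed is a leaf — visit reed.
      Visit poppy.
      At poppy: no right child.
    Visit yew.
    At yew: no right child.
  Visit ash.
  At ash: go right to hop.
    At hop: go left to tulip.
      At tulip: no left child.
      Visit tulip.
      At tulip: go right to mint.
        mint is a leaf — visit mint.
    Visit hop.
    At hop: go right to fern.
      At fern: go left to teak.
        At teak: go left to moss.
          moss is a leaf — visit moss.
        Visit teak.
        At teak: no right child.
      Visit fern.
      At fern: go right to sage.
        sage is a leaf — visit sage.
Visit lily.
At lily: go right to kale.
  kale is a leaf — visit kale.
Full in-order sequence: aster, iris, fig, reed, poppy, yew, ash, tulip, mint, hop, moss, teak, fern, sage, lily, kale.

moss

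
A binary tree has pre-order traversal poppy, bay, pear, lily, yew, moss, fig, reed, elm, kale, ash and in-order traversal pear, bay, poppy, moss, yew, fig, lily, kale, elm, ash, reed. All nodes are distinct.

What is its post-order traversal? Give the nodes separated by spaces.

The first element of pre-order is the root; it splits in-order into left and right subtrees.
Root poppy: left subtree has 2 nodes {pear, bay}, right has 8 {moss, yew, fig, lily, kale, elm, ash, reed}.
  Root bay: left subtree has 1 node {pear}, right has 0 { }.
  Root lily: left subtree has 3 nodes {moss, yew, fig}, right has 4 {kale, elm, ash, reed}.
    Root yew: left subtree has 1 node {moss}, right has 1 {fig}.
    Root reed: left subtree has 3 nodes {kale, elm, ash}, right has 0 { }.
      Root elm: left subtree has 1 node {kale}, right has 1 {ash}.

pear bay moss fig yew kale ash elm reed lily poppy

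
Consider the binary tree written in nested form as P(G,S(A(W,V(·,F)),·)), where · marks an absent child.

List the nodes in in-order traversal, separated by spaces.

G P W A V F S

In-order visits the left subtree, then the node, then the right subtree.
At P: go left to G.
  G is a leaf — visit G.
Visit P.
At P: go right to S.
  At S: go left to A.
    At A: go left to W.
      W is a leaf — visit W.
    Visit A.
    At A: go right to V.
      At V: no left child.
      Visit V.
      At V: go right to F.
        F is a leaf — visit F.
  Visit S.
  At S: no right child.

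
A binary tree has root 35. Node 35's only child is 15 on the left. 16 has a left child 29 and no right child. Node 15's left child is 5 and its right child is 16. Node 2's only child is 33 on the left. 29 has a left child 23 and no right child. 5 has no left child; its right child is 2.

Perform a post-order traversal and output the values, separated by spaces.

Post-order visits the left subtree, then the right subtree, then the node.
At 35: go left to 15.
  At 15: go left to 5.
    At 5: no left child.
    At 5: go right to 2.
      At 2: go left to 33.
        33 is a leaf — visit 33.
      At 2: no right child.
      Visit 2.
    Visit 5.
  At 15: go right to 16.
    At 16: go left to 29.
      At 29: go left to 23.
        23 is a leaf — visit 23.
      At 29: no right child.
      Visit 29.
    At 16: no right child.
    Visit 16.
  Visit 15.
At 35: no right child.
Visit 35.

33 2 5 23 29 16 15 35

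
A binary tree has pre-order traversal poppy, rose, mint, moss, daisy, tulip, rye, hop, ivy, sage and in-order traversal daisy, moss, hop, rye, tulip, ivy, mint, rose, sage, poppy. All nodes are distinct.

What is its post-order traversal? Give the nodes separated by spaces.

daisy hop rye ivy tulip moss mint sage rose poppy

The first element of pre-order is the root; it splits in-order into left and right subtrees.
Root poppy: left subtree has 9 nodes {daisy, moss, hop, rye, tulip, ivy, mint, rose, sage}, right has 0 { }.
  Root rose: left subtree has 7 nodes {daisy, moss, hop, rye, tulip, ivy, mint}, right has 1 {sage}.
    Root mint: left subtree has 6 nodes {daisy, moss, hop, rye, tulip, ivy}, right has 0 { }.
      Root moss: left subtree has 1 node {daisy}, right has 4 {hop, rye, tulip, ivy}.
        Root tulip: left subtree has 2 nodes {hop, rye}, right has 1 {ivy}.
          Root rye: left subtree has 1 node {hop}, right has 0 { }.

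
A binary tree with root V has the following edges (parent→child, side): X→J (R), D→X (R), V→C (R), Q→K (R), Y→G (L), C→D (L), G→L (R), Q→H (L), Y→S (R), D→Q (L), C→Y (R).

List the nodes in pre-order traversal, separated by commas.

Pre-order visits the node, then its left subtree, then its right subtree.
Visit V.
At V: no left child.
At V: go right to C.
  Visit C.
  At C: go left to D.
    Visit D.
    At D: go left to Q.
      Visit Q.
      At Q: go left to H.
        H is a leaf — visit H.
      At Q: go right to K.
        K is a leaf — visit K.
    At D: go right to X.
      Visit X.
      At X: no left child.
      At X: go right to J.
        J is a leaf — visit J.
  At C: go right to Y.
    Visit Y.
    At Y: go left to G.
      Visit G.
      At G: no left child.
      At G: go right to L.
        L is a leaf — visit L.
    At Y: go right to S.
      S is a leaf — visit S.

V, C, D, Q, H, K, X, J, Y, G, L, S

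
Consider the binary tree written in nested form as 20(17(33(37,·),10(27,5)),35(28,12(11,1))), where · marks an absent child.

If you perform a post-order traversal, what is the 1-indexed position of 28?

Post-order visits the left subtree, then the right subtree, then the node.
At 20: go left to 17.
  At 17: go left to 33.
    At 33: go left to 37.
      37 is a leaf — visit 37.
    At 33: no right child.
    Visit 33.
  At 17: go right to 10.
    At 10: go left to 27.
      27 is a leaf — visit 27.
    At 10: go right to 5.
      5 is a leaf — visit 5.
    Visit 10.
  Visit 17.
At 20: go right to 35.
  At 35: go left to 28.
    28 is a leaf — visit 28.
  At 35: go right to 12.
    At 12: go left to 11.
      11 is a leaf — visit 11.
    At 12: go right to 1.
      1 is a leaf — visit 1.
    Visit 12.
  Visit 35.
Visit 20.
Full post-order sequence: 37, 33, 27, 5, 10, 17, 28, 11, 1, 12, 35, 20.

7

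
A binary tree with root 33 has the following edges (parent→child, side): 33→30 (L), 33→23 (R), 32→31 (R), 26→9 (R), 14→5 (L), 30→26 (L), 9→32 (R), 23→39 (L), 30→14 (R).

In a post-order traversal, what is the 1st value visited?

31

Post-order visits the left subtree, then the right subtree, then the node.
At 33: go left to 30.
  At 30: go left to 26.
    At 26: no left child.
    At 26: go right to 9.
      At 9: no left child.
      At 9: go right to 32.
        At 32: no left child.
        At 32: go right to 31.
          31 is a leaf — visit 31.
        Visit 32.
      Visit 9.
    Visit 26.
  At 30: go right to 14.
    At 14: go left to 5.
      5 is a leaf — visit 5.
    At 14: no right child.
    Visit 14.
  Visit 30.
At 33: go right to 23.
  At 23: go left to 39.
    39 is a leaf — visit 39.
  At 23: no right child.
  Visit 23.
Visit 33.
Full post-order sequence: 31, 32, 9, 26, 5, 14, 30, 39, 23, 33.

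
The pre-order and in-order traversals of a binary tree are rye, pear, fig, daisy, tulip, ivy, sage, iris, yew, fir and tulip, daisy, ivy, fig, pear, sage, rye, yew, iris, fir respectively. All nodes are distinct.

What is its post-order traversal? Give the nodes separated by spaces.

The first element of pre-order is the root; it splits in-order into left and right subtrees.
Root rye: left subtree has 6 nodes {tulip, daisy, ivy, fig, pear, sage}, right has 3 {yew, iris, fir}.
  Root pear: left subtree has 4 nodes {tulip, daisy, ivy, fig}, right has 1 {sage}.
    Root fig: left subtree has 3 nodes {tulip, daisy, ivy}, right has 0 { }.
      Root daisy: left subtree has 1 node {tulip}, right has 1 {ivy}.
  Root iris: left subtree has 1 node {yew}, right has 1 {fir}.

tulip ivy daisy fig sage pear yew fir iris rye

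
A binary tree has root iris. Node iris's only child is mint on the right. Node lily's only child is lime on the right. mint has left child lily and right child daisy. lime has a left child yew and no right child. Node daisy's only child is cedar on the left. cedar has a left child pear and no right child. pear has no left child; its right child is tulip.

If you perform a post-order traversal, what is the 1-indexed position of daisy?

Post-order visits the left subtree, then the right subtree, then the node.
At iris: no left child.
At iris: go right to mint.
  At mint: go left to lily.
    At lily: no left child.
    At lily: go right to lime.
      At lime: go left to yew.
        yew is a leaf — visit yew.
      At lime: no right child.
      Visit lime.
    Visit lily.
  At mint: go right to daisy.
    At daisy: go left to cedar.
      At cedar: go left to pear.
        At pear: no left child.
        At pear: go right to tulip.
          tulip is a leaf — visit tulip.
        Visit pear.
      At cedar: no right child.
      Visit cedar.
    At daisy: no right child.
    Visit daisy.
  Visit mint.
Visit iris.
Full post-order sequence: yew, lime, lily, tulip, pear, cedar, daisy, mint, iris.

7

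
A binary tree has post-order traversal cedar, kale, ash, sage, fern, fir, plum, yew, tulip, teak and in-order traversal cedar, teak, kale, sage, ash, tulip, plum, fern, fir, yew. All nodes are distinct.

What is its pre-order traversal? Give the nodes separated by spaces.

teak cedar tulip sage kale ash yew plum fir fern

The last element of post-order is the root; it splits in-order into left and right subtrees.
Root teak: left subtree has 1 node {cedar}, right has 8 {kale, sage, ash, tulip, plum, fern, fir, yew}.
  Root tulip: left subtree has 3 nodes {kale, sage, ash}, right has 4 {plum, fern, fir, yew}.
    Root sage: left subtree has 1 node {kale}, right has 1 {ash}.
    Root yew: left subtree has 3 nodes {plum, fern, fir}, right has 0 { }.
      Root plum: left subtree has 0 nodes { }, right has 2 {fern, fir}.
        Root fir: left subtree has 1 node {fern}, right has 0 { }.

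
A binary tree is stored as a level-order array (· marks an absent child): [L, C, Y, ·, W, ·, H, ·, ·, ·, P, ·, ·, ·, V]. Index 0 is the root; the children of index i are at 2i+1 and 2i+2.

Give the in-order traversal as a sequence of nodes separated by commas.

In-order visits the left subtree, then the node, then the right subtree.
At L: go left to C.
  At C: no left child.
  Visit C.
  At C: go right to W.
    At W: no left child.
    Visit W.
    At W: go right to P.
      P is a leaf — visit P.
Visit L.
At L: go right to Y.
  At Y: no left child.
  Visit Y.
  At Y: go right to H.
    At H: no left child.
    Visit H.
    At H: go right to V.
      V is a leaf — visit V.

C, W, P, L, Y, H, V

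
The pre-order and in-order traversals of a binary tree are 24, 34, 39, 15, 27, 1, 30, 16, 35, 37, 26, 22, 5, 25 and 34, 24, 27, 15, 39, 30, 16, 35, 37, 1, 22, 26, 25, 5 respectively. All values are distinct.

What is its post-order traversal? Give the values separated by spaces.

34 27 15 37 35 16 30 22 25 5 26 1 39 24

The first element of pre-order is the root; it splits in-order into left and right subtrees.
Root 24: left subtree has 1 node {34}, right has 12 {27, 15, 39, 30, 16, 35, 37, 1, 22, 26, 25, 5}.
  Root 39: left subtree has 2 nodes {27, 15}, right has 9 {30, 16, 35, 37, 1, 22, 26, 25, 5}.
    Root 15: left subtree has 1 node {27}, right has 0 { }.
    Root 1: left subtree has 4 nodes {30, 16, 35, 37}, right has 4 {22, 26, 25, 5}.
      Root 30: left subtree has 0 nodes { }, right has 3 {16, 35, 37}.
        Root 16: left subtree has 0 nodes { }, right has 2 {35, 37}.
          Root 35: left subtree has 0 nodes { }, right has 1 {37}.
      Root 26: left subtree has 1 node {22}, right has 2 {25, 5}.
        Root 5: left subtree has 1 node {25}, right has 0 { }.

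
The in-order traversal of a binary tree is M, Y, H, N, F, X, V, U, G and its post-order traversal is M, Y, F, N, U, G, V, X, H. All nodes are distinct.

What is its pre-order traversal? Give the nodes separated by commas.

The last element of post-order is the root; it splits in-order into left and right subtrees.
Root H: left subtree has 2 nodes {M, Y}, right has 6 {N, F, X, V, U, G}.
  Root Y: left subtree has 1 node {M}, right has 0 { }.
  Root X: left subtree has 2 nodes {N, F}, right has 3 {V, U, G}.
    Root N: left subtree has 0 nodes { }, right has 1 {F}.
    Root V: left subtree has 0 nodes { }, right has 2 {U, G}.
      Root G: left subtree has 1 node {U}, right has 0 { }.

H, Y, M, X, N, F, V, G, U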